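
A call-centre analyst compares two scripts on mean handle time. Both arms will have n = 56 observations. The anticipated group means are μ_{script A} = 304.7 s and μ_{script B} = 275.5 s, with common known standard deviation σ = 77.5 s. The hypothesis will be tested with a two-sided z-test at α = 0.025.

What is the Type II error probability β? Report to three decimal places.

β ≈ 0.598

Standardized effect: d = |μ_{script A} − μ_{script B}| / σ = |304.7 − 275.5| / 77.5 = 0.3768
Noncentrality parameter: δ = d·√(n/2) = 0.3768 × √(56/2) = 1.9937
Two-sided α = 0.025 → critical value z_{0.0125} = 2.241.
Power = Φ(δ − 2.241) + Φ(−δ − 2.241) = Φ(-0.248) + Φ(-4.235) = 0.4022 + 0.0000 = 0.4022.
Type II error: β = 1 − power = 1 − 0.4022 = 0.5978.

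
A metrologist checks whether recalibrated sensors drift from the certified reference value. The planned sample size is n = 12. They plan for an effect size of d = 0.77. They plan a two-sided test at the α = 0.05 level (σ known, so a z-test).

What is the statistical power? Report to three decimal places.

Noncentrality parameter: δ = d·√n = 0.77 × √12 = 2.6674
Critical value for a two-sided test at α = 0.05: z_{α/2} = 1.960.
Power = Φ(δ − 1.960) + Φ(−δ − 1.960) = Φ(0.707) + Φ(-4.627) = 0.7603 + 0.0000 = 0.7603.

Power ≈ 0.760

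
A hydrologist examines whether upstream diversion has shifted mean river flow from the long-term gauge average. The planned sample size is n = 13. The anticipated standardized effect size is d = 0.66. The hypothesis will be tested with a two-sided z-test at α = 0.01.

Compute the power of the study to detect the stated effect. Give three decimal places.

Noncentrality parameter: δ = d·√n = 0.66 × √13 = 2.3797
Two-sided α = 0.01 → critical value z_{0.005} = 2.576.
Power = Φ(δ − 2.576) + Φ(−δ − 2.576) = Φ(-0.196) + Φ(-4.955) = 0.4222 + 0.0000 = 0.4222.

Power ≈ 0.422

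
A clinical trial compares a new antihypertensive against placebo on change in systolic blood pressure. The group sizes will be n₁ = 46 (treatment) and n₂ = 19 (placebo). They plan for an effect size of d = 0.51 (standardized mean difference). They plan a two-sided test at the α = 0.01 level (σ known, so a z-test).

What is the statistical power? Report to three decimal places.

Power ≈ 0.240

Noncentrality parameter: δ = d / √(1/n₁ + 1/n₂) = 0.51 / √(1/46 + 1/19) = 1.8701
Critical value for a two-sided test at α = 0.01: z_{α/2} = 2.576.
Power = Φ(δ − 2.576) + Φ(−δ − 2.576) = Φ(-0.706) + Φ(-4.446) = 0.2402 + 0.0000 = 0.2402.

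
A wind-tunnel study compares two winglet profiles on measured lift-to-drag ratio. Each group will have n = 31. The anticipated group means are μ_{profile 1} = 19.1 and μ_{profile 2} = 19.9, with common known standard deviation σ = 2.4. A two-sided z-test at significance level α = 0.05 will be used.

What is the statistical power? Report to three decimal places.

Standardized effect: d = |μ_{profile 1} − μ_{profile 2}| / σ = |19.1 − 19.9| / 2.4 = 0.3333
Noncentrality parameter: δ = d·√(n/2) = 0.3333 × √(31/2) = 1.3123
Two-sided α = 0.05 → critical value z_{0.025} = 1.960.
Power = Φ(δ − 1.960) + Φ(−δ − 1.960) = Φ(-0.648) + Φ(-3.272) = 0.2586 + 0.0005 = 0.2591.

Power ≈ 0.259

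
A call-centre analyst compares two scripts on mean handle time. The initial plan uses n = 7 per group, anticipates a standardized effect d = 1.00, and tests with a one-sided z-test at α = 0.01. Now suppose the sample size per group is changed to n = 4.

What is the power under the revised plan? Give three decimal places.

Power ≈ 0.181

With n = 4 per group: δ = d·√(n/2) = 1.00 × √(4/2) = 1.4142. Critical value z_{0.01} = 2.326.
Revised power = Φ(δ − 2.326) = Φ(-0.912) = 0.1808.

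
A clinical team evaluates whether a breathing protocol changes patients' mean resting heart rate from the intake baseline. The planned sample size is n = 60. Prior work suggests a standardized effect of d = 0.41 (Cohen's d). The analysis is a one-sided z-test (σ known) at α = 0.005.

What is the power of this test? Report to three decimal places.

Noncentrality parameter: δ = d·√n = 0.41 × √60 = 3.1758
One-sided α = 0.005 → critical value z_{0.005} = 2.576.
Power = Φ(δ − 2.576) = Φ(0.600) = 0.7258.

Power ≈ 0.726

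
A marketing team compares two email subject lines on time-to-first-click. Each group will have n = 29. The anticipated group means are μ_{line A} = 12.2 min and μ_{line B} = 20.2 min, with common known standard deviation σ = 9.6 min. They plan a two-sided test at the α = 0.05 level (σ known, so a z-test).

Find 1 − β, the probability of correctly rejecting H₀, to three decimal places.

Standardized effect: d = |μ_{line A} − μ_{line B}| / σ = |12.2 − 20.2| / 9.6 = 0.8333
Noncentrality parameter: δ = d·√(n/2) = 0.8333 × √(29/2) = 3.1732
Critical value for a two-sided test at α = 0.05: z_{α/2} = 1.960.
Power = Φ(δ − 1.960) + Φ(−δ − 1.960) = Φ(1.213) + Φ(-5.133) = 0.8875 + 0.0000 = 0.8875.

Power ≈ 0.887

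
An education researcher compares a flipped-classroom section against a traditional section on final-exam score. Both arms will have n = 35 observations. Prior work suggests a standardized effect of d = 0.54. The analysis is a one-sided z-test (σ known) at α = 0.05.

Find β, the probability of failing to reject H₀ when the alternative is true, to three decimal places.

β ≈ 0.270

Noncentrality parameter: δ = d·√(n/2) = 0.54 × √(35/2) = 2.2590
One-sided α = 0.05 → critical value z_{0.05} = 1.645.
Power = P(Z > 1.645 − δ) = Φ(0.614) = 0.7304.
Type II error: β = 1 − power = 1 − 0.7304 = 0.2696.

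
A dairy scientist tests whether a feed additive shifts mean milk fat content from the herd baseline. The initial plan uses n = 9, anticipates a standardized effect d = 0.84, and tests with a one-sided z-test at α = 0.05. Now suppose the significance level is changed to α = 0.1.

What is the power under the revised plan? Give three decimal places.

δ = d·√n = 0.84 × √9 = 2.5200 (unchanged). New critical value: z_{0.1} = 1.282.
Revised power = Φ(δ − 1.282) = Φ(1.238) = 0.8922.

Power ≈ 0.892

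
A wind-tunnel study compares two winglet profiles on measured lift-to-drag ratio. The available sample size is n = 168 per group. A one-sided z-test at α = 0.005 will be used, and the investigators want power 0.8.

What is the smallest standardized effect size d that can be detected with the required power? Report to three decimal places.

Need Φ(δ − 2.576) = 0.8, so δ = 2.576 + 0.842 = 3.417.
δ = d·√(n/2) ⇒ d = δ/√(n/2) = 3.417/√(168/2) = 0.3729.

d ≈ 0.373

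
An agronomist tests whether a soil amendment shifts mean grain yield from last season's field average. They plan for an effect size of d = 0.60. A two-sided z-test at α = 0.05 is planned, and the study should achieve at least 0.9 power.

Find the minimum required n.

n = 30

For power 0.9 need Φ(δ − z_{0.025}) = 0.9, so δ = z_{0.025} + z_{0.10} = 1.960 + 1.282 = 3.242.
(The Φ(−δ − z_{α/2}) term is vanishingly small for δ > 0 and is dropped in the standard sample-size formula.)
δ = d·√n ⇒ n = (δ/d)² = (3.242 / 0.60)² = 29.19.
Rounding up, n = 30.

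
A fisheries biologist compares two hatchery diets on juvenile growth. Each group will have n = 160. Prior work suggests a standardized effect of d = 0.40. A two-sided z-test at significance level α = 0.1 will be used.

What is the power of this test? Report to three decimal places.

Power ≈ 0.973

Noncentrality parameter: δ = d·√(n/2) = 0.40 × √(160/2) = 3.5777
Critical value for a two-sided test at α = 0.1: z_{α/2} = 1.645.
Power = Φ(δ − 1.645) + Φ(−δ − 1.645) = Φ(1.933) + Φ(-5.223) = 0.9734 + 0.0000 = 0.9734.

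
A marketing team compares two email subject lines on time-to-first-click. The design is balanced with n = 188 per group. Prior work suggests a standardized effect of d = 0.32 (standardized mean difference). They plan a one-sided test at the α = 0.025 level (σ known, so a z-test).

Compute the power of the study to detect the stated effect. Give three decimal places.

Power ≈ 0.873

Noncentrality parameter: δ = d·√(n/2) = 0.32 × √(188/2) = 3.1025
One-sided α = 0.025 → critical value z_{0.025} = 1.960.
Power = Φ(δ − 1.960) = Φ(1.143) = 0.8734.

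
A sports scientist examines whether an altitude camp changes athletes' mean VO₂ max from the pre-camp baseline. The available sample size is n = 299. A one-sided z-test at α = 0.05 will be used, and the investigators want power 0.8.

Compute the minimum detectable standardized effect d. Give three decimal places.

d ≈ 0.144

Need Φ(δ − 1.645) = 0.8, so δ = 1.645 + 0.842 = 2.486.
δ = d·√n ⇒ d = δ/√n = 2.486/√299 = 0.1438.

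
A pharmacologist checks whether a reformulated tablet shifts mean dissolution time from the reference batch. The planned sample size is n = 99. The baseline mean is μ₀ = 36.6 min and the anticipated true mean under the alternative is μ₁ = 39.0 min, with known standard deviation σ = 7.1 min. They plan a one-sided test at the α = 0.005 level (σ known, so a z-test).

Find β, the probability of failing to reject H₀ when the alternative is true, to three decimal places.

β ≈ 0.215

Standardized effect: d = |μ₁ − μ₀| / σ = |39.0 − 36.6| / 7.1 = 0.3380
Noncentrality parameter: δ = d·√n = 0.3380 × √99 = 3.3633
One-sided α = 0.005 → critical value z_{0.005} = 2.576.
Power = P(Z > 2.576 − δ) = Φ(0.788) = 0.7845.
Type II error: β = 1 − power = 1 − 0.7845 = 0.2155.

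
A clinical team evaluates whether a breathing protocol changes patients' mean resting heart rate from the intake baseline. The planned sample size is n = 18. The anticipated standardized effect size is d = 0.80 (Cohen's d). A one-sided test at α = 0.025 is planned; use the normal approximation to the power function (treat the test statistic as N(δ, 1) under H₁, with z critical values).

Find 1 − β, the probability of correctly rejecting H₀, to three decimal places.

Noncentrality parameter: δ = d·√n = 0.80 × √18 = 3.3941
Critical value for a one-sided test at α = 0.025: z_α = 1.960.
Power = Φ(δ − 1.960) = Φ(1.434) = 0.9242.

Power ≈ 0.924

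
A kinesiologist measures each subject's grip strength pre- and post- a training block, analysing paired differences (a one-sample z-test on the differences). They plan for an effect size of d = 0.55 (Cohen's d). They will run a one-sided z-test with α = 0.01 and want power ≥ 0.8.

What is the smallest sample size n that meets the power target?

For power 0.8 need Φ(δ − z_{0.01}) = 0.8, so δ = z_{0.01} + z_{0.20} = 2.326 + 0.842 = 3.168.
δ = d·√n ⇒ n = (δ/d)² = (3.168 / 0.55)² = 33.18.
Round up to the next whole unit.

n = 34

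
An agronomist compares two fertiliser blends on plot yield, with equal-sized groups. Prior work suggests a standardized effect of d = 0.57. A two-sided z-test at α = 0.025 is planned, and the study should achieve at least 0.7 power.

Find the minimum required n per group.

n = 48 per group

Set Φ(δ − 2.241) = 0.7; then δ − 2.241 = Φ⁻¹(0.7) = 0.524, giving δ = 2.766.
(The Φ(−δ − z_{α/2}) term is vanishingly small for δ > 0 and is dropped in the standard sample-size formula.)
δ = d·√(n/2) ⇒ n = 2(δ/d)² = 2 × (2.766 / 0.57)² = 47.09.
Rounding up, n = 48 per group.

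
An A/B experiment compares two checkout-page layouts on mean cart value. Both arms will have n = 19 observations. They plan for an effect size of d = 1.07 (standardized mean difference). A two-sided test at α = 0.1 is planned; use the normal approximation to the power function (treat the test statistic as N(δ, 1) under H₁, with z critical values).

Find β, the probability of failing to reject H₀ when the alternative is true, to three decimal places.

Noncentrality parameter: δ = d·√(n/2) = 1.07 × √(19/2) = 3.2980
Two-sided α = 0.1 → critical value z_{0.05} = 1.645.
Power = Φ(δ − 1.645) + Φ(−δ − 1.645) = Φ(1.653) + Φ(-4.943) = 0.9508 + 0.0000 = 0.9508.
Type II error: β = 1 − power = 1 − 0.9508 = 0.0492.

β ≈ 0.049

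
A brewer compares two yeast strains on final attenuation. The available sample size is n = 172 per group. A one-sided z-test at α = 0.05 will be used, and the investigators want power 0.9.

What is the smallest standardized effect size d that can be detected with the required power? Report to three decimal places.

d ≈ 0.316

Need Φ(δ − 1.645) = 0.9, so δ = 1.645 + 1.282 = 2.926.
δ = d·√(n/2) ⇒ d = δ/√(n/2) = 2.926/√(172/2) = 0.3156.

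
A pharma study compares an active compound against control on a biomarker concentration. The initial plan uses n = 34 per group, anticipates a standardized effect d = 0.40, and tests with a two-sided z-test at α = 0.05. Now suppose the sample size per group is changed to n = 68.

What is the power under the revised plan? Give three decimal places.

With n = 68 per group: δ = d·√(n/2) = 0.40 × √(68/2) = 2.3324. Critical value z_{0.025} = 1.960.
Revised power = Φ(δ − 1.960) + Φ(−δ − 1.960) = Φ(0.372) + Φ(-4.292) = 0.6452 + 0.0000 = 0.6452.

Power ≈ 0.645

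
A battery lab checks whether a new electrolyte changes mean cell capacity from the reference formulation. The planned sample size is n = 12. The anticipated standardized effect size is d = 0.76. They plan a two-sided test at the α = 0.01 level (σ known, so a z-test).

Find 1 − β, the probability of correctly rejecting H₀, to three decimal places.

Power ≈ 0.523

Noncentrality parameter: δ = d·√n = 0.76 × √12 = 2.6327
Critical value for a two-sided test at α = 0.01: z_{α/2} = 2.576.
Power = Φ(δ − 2.576) + Φ(−δ − 2.576) = Φ(0.057) + Φ(-5.209) = 0.5227 + 0.0000 = 0.5227.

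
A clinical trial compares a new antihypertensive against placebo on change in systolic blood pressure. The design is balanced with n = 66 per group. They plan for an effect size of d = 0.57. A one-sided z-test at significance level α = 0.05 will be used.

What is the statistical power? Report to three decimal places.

Noncentrality parameter: δ = d·√(n/2) = 0.57 × √(66/2) = 3.2744
One-sided α = 0.05 → critical value z_{0.05} = 1.645.
Power = Φ(δ − 1.645) = Φ(1.630) = 0.9484.

Power ≈ 0.948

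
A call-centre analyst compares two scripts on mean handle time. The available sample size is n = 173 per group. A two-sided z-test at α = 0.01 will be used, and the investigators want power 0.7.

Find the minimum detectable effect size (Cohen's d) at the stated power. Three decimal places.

Required noncentrality: δ = z_{0.005} + z_{0.30} = 2.576 + 0.524 = 3.100.
(The second rejection-region term Φ(−δ − z_{α/2}) is negligible and dropped.)
δ = d·√(n/2) ⇒ d = δ/√(n/2) = 3.100/√(173/2) = 0.3333.

d ≈ 0.333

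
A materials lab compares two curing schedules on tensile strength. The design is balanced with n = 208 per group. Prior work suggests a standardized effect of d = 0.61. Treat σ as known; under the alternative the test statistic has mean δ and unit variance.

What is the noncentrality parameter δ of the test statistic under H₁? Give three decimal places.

δ ≈ 6.221

The noncentrality parameter scales effect size by the design's sample-size factor: δ = d·√(n/2) = 0.61 × √(208/2) = 6.2208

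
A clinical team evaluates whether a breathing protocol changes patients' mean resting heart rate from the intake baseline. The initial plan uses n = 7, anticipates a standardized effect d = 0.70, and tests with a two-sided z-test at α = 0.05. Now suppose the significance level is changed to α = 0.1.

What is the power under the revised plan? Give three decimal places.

δ = d·√n = 0.70 × √7 = 1.8520 (unchanged). New critical value: z_{0.05} = 1.645.
Revised power = Φ(δ − 1.645) + Φ(−δ − 1.645) = Φ(0.207) + Φ(-3.497) = 0.5821 + 0.0002 = 0.5823.

Power ≈ 0.582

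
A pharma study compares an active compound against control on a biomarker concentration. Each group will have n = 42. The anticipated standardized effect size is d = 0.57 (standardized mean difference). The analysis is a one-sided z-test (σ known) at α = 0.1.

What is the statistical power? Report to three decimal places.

Noncentrality parameter: δ = d·√(n/2) = 0.57 × √(42/2) = 2.6121
Critical value for a one-sided test at α = 0.1: z_α = 1.282.
Power = P(Z > 1.282 − δ) = Φ(1.331) = 0.9083.

Power ≈ 0.908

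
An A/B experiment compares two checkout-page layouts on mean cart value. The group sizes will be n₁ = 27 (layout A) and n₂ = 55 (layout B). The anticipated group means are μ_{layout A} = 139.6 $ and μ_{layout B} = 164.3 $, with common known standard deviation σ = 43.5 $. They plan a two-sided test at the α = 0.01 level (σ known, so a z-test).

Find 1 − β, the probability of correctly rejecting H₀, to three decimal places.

Standardized effect: d = |μ_{layout A} − μ_{layout B}| / σ = |139.6 − 164.3| / 43.5 = 0.5678
Noncentrality parameter: δ = d / √(1/n₁ + 1/n₂) = 0.5678 / √(1/27 + 1/55) = 2.4164
Critical value for a two-sided test at α = 0.01: z_{α/2} = 2.576.
Power = Φ(δ − 2.576) + Φ(−δ − 2.576) = Φ(-0.159) + Φ(-4.992) = 0.4367 + 0.0000 = 0.4367.

Power ≈ 0.437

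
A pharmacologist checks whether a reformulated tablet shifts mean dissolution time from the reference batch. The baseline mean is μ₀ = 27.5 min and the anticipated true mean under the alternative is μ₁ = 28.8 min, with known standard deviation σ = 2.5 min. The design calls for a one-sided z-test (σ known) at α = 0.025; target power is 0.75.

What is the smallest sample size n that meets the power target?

n = 26

Standardized effect: d = |μ₁ − μ₀| / σ = |28.8 − 27.5| / 2.5 = 0.5200
For power 0.75 need Φ(δ − z_{0.025}) = 0.75, so δ = z_{0.025} + z_{0.25} = 1.960 + 0.674 = 2.634.
δ = d·√n ⇒ n = (δ/d)² = (2.634 / 0.5200)² = 25.67.
Round up to the next whole unit.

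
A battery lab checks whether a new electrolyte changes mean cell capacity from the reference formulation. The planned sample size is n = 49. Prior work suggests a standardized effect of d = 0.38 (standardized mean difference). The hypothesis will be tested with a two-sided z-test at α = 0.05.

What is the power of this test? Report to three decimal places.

Noncentrality parameter: δ = d·√n = 0.38 × √49 = 2.6600
Two-sided α = 0.05 → critical value z_{0.025} = 1.960.
Power = Φ(δ − 1.960) + Φ(−δ − 1.960) = Φ(0.700) + Φ(-4.620) = 0.7580 + 0.0000 = 0.7580.

Power ≈ 0.758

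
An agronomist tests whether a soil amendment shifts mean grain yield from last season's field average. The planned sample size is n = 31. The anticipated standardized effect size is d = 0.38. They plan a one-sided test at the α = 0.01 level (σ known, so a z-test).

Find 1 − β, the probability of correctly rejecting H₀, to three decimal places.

Power ≈ 0.417

Noncentrality parameter: δ = d·√n = 0.38 × √31 = 2.1158
One-sided α = 0.01 → critical value z_{0.01} = 2.326.
Power = Φ(δ − 2.326) = Φ(-0.211) = 0.4166.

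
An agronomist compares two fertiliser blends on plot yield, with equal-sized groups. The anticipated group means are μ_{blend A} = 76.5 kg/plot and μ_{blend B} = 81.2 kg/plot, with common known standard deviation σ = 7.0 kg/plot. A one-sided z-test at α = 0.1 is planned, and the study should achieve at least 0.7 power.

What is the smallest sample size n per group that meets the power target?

Standardized effect: d = |μ_{blend A} − μ_{blend B}| / σ = |76.5 − 81.2| / 7.0 = 0.6714
Set Φ(δ − 1.282) = 0.7; then δ − 1.282 = Φ⁻¹(0.7) = 0.524, giving δ = 1.806.
δ = d·√(n/2) ⇒ n = 2(δ/d)² = 2 × (1.806 / 0.6714)² = 14.47.
Round up to the next whole unit.

n = 15 per group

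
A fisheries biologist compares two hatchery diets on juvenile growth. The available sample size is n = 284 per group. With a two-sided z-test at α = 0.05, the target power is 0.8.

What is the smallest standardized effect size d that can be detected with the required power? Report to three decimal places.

d ≈ 0.235

Required noncentrality: δ = z_{0.025} + z_{0.20} = 1.960 + 0.842 = 2.802.
(Lower-tail contribution to power is negligible for δ > 0.)
δ = d·√(n/2) ⇒ d = δ/√(n/2) = 2.802/√(284/2) = 0.2351.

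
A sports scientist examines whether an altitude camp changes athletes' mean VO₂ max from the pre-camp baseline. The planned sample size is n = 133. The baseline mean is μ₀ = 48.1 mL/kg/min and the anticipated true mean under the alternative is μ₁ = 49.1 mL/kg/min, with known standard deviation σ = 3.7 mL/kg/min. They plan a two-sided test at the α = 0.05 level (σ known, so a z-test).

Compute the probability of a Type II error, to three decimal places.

Standardized effect: d = |μ₁ − μ₀| / σ = |49.1 − 48.1| / 3.7 = 0.2703
Noncentrality parameter: λ = d·√n = 0.2703 × √133 = 3.1169
Two-sided α = 0.05 → critical value z_{0.025} = 1.960.
Power = Φ(λ − 1.960) + Φ(−λ − 1.960) = Φ(1.157) + Φ(-5.077) = 0.8764 + 0.0000 = 0.8764.
Type II error: β = 1 − power = 1 − 0.8764 = 0.1236.

β ≈ 0.124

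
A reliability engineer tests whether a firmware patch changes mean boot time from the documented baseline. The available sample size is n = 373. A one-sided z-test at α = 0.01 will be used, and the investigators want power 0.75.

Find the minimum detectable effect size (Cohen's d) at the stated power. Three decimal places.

Required noncentrality: δ = z_{0.01} + z_{0.25} = 2.326 + 0.674 = 3.001.
δ = d·√n ⇒ d = δ/√n = 3.001/√373 = 0.1554.

d ≈ 0.155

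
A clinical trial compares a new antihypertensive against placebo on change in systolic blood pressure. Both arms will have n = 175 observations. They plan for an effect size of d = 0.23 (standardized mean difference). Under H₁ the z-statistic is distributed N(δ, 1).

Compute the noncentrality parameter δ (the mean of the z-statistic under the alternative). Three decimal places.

δ = d·√(n/2) = 0.23 × √(175/2) = 2.1515

δ ≈ 2.151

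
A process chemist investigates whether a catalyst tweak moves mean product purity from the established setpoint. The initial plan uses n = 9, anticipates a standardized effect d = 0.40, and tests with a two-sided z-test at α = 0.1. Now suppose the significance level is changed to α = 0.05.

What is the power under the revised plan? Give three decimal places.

Power ≈ 0.224

δ = d·√n = 0.40 × √9 = 1.2000 (unchanged). New critical value: z_{0.025} = 1.960.
Revised power = Φ(δ − 1.960) + Φ(−δ − 1.960) = Φ(-0.760) + Φ(-3.160) = 0.2236 + 0.0008 = 0.2244.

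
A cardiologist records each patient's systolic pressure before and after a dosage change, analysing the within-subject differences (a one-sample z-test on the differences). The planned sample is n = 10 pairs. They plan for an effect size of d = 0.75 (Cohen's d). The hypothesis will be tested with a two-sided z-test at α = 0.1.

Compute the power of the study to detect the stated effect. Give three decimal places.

Power ≈ 0.766

Noncentrality parameter: δ = d·√n = 0.75 × √10 = 2.3717
Two-sided α = 0.1 → critical value z_{0.05} = 1.645.
Power = Φ(δ − 1.645) + Φ(−δ − 1.645) = Φ(0.727) + Φ(-4.017) = 0.7663 + 0.0000 = 0.7664.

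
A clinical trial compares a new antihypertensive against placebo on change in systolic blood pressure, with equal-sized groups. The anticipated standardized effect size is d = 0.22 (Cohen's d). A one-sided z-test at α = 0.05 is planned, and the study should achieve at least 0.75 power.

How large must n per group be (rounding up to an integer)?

n = 223 per group

Set Φ(δ − 1.645) = 0.75; then δ − 1.645 = Φ⁻¹(0.75) = 0.674, giving δ = 2.319.
δ = d·√(n/2) ⇒ n = 2(δ/d)² = 2 × (2.319 / 0.22)² = 222.29.
Rounding up, n = 223 per group.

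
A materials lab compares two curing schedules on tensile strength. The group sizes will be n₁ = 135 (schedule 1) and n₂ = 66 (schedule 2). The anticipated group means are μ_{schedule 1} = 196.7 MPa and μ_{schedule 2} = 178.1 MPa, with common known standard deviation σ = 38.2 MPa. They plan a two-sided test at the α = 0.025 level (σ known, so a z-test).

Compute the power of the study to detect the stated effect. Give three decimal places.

Power ≈ 0.841

Standardized effect: d = |μ_{schedule 1} − μ_{schedule 2}| / σ = |196.7 − 178.1| / 38.2 = 0.4869
Noncentrality parameter: δ = d / √(1/n₁ + 1/n₂) = 0.4869 / √(1/135 + 1/66) = 3.2418
Critical value for a two-sided test at α = 0.025: z_{α/2} = 2.241.
Power = Φ(δ − 2.241) + Φ(−δ − 2.241) = Φ(1.000) + Φ(-5.483) = 0.8414 + 0.0000 = 0.8414.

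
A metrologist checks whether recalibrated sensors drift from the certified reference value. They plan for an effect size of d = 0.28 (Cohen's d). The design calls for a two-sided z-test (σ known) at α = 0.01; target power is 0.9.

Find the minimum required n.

n = 190

For power 0.9 need Φ(δ − z_{0.005}) = 0.9, so δ = z_{0.005} + z_{0.10} = 2.576 + 1.282 = 3.857.
(The Φ(−δ − z_{α/2}) term is vanishingly small for δ > 0 and is dropped in the standard sample-size formula.)
δ = d·√n ⇒ n = (δ/d)² = (3.857 / 0.28)² = 189.79.
Round up to the next whole unit.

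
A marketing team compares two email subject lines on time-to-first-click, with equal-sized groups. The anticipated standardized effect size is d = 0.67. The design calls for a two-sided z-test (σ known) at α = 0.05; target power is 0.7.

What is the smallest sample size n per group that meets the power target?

For power 0.7 need Φ(δ − z_{0.025}) = 0.7, so δ = z_{0.025} + z_{0.30} = 1.960 + 0.524 = 2.484.
(The Φ(−δ − z_{α/2}) term is vanishingly small for δ > 0 and is dropped in the standard sample-size formula.)
δ = d·√(n/2) ⇒ n = 2(δ/d)² = 2 × (2.484 / 0.67)² = 27.50.
Round up to the next whole unit.

n = 28 per group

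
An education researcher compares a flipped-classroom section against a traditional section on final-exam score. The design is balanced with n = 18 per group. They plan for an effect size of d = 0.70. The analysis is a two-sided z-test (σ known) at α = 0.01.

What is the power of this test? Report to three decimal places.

Power ≈ 0.317

Noncentrality parameter: δ = d·√(n/2) = 0.70 × √(18/2) = 2.1000
Critical value for a two-sided test at α = 0.01: z_{α/2} = 2.576.
Power = Φ(δ − 2.576) + Φ(−δ − 2.576) = Φ(-0.476) + Φ(-4.676) = 0.3171 + 0.0000 = 0.3171.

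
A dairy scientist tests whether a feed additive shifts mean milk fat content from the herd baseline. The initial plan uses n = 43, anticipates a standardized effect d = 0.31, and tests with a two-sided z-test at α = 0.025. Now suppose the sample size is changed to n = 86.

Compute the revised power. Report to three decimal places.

With n = 86: δ = d·√n = 0.31 × √86 = 2.8748. Critical value z_{0.0125} = 2.241.
Revised power = Φ(δ − 2.241) + Φ(−δ − 2.241) = Φ(0.633) + Φ(-5.116) = 0.7368 + 0.0000 = 0.7368.

Power ≈ 0.737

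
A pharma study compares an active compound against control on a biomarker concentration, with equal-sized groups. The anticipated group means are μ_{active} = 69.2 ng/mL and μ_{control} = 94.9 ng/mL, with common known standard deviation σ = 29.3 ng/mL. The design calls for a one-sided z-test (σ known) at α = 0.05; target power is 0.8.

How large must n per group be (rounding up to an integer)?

n = 17 per group

Standardized effect: d = |μ_{active} − μ_{control}| / σ = |69.2 − 94.9| / 29.3 = 0.8771
Set Φ(δ − 1.645) = 0.8; then δ − 1.645 = Φ⁻¹(0.8) = 0.842, giving δ = 2.486.
δ = d·√(n/2) ⇒ n = 2(δ/d)² = 2 × (2.486 / 0.8771)² = 16.07.
Rounding up, n = 17 per group.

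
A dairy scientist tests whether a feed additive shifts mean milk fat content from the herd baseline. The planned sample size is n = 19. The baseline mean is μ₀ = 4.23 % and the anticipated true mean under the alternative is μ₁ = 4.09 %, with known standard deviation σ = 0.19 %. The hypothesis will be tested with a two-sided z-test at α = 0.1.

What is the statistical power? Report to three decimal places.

Power ≈ 0.941

Standardized effect: d = |μ₁ − μ₀| / σ = |4.09 − 4.23| / 0.19 = 0.7368
Noncentrality parameter: δ = d·√n = 0.7368 × √19 = 3.2118
Critical value for a two-sided test at α = 0.1: z_{α/2} = 1.645.
Power = Φ(δ − 1.645) + Φ(−δ − 1.645) = Φ(1.567) + Φ(-4.857) = 0.9414 + 0.0000 = 0.9414.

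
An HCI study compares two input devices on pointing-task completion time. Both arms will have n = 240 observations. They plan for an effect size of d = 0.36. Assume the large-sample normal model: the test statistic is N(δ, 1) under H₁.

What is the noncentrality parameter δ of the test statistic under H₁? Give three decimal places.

δ ≈ 3.944

The noncentrality parameter scales effect size by the design's sample-size factor: δ = d·√(n/2) = 0.36 × √(240/2) = 3.9436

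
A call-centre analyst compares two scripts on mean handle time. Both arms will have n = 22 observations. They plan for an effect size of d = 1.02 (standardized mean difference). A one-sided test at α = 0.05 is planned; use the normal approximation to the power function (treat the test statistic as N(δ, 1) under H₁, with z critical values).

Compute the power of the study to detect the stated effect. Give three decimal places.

Noncentrality parameter: δ = d·√(n/2) = 1.02 × √(22/2) = 3.3830
Critical value for a one-sided test at α = 0.05: z_α = 1.645.
Power = Φ(δ − 1.645) = Φ(1.738) = 0.9589.

Power ≈ 0.959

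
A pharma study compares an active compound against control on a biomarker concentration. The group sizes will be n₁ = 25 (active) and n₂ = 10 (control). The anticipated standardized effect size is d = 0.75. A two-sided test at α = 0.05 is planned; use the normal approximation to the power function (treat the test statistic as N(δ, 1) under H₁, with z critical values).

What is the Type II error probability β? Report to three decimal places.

Noncentrality parameter: δ = d / √(1/n₁ + 1/n₂) = 0.75 / √(1/25 + 1/10) = 2.0045
Critical value for a two-sided test at α = 0.05: z_{α/2} = 1.960.
Power = Φ(δ − 1.960) + Φ(−δ − 1.960) = Φ(0.044) + Φ(-3.964) = 0.5177 + 0.0000 = 0.5178.
Type II error: β = 1 − power = 1 − 0.5178 = 0.4822.

β ≈ 0.482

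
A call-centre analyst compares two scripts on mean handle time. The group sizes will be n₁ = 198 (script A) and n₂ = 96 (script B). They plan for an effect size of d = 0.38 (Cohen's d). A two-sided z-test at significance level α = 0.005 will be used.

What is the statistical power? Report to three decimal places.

Power ≈ 0.598

Noncentrality parameter: δ = d / √(1/n₁ + 1/n₂) = 0.38 / √(1/198 + 1/96) = 3.0555
Critical value for a two-sided test at α = 0.005: z_{α/2} = 2.807.
Power = Φ(δ − 2.807) + Φ(−δ − 2.807) = Φ(0.248) + Φ(-5.863) = 0.5981 + 0.0000 = 0.5981.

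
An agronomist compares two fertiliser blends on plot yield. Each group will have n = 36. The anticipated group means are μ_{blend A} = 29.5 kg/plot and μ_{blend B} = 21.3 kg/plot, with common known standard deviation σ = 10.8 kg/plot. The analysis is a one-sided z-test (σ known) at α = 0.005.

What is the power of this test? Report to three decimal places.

Standardized effect: d = |μ_{blend A} − μ_{blend B}| / σ = |29.5 − 21.3| / 10.8 = 0.7593
Noncentrality parameter: δ = d·√(n/2) = 0.7593 × √(36/2) = 3.2213
One-sided α = 0.005 → critical value z_{0.005} = 2.576.
Power = P(Z > 2.576 − δ) = Φ(0.645) = 0.7407.

Power ≈ 0.741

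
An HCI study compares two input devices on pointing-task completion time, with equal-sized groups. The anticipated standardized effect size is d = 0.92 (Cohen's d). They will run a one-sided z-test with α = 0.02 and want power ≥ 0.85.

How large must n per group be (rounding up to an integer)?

For power 0.85 need Φ(δ − z_{0.02}) = 0.85, so δ = z_{0.02} + z_{0.15} = 2.054 + 1.036 = 3.090.
δ = d·√(n/2) ⇒ n = 2(δ/d)² = 2 × (3.090 / 0.92)² = 22.56.
Rounding up, n = 23 per group.

n = 23 per group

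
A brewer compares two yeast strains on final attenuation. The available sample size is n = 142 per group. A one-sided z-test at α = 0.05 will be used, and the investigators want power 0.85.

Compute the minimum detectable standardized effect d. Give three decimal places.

Need Φ(δ − 1.645) = 0.85, so δ = 1.645 + 1.036 = 2.681.
δ = d·√(n/2) ⇒ d = δ/√(n/2) = 2.681/√(142/2) = 0.3182.

d ≈ 0.318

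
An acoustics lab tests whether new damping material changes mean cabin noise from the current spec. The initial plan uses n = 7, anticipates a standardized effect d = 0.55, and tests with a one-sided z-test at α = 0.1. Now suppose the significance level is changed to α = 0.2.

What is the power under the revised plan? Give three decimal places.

Power ≈ 0.730

δ = d·√n = 0.55 × √7 = 1.4552 (unchanged). New critical value: z_{0.2} = 0.842.
Revised power = Φ(δ − 0.842) = Φ(0.614) = 0.7302.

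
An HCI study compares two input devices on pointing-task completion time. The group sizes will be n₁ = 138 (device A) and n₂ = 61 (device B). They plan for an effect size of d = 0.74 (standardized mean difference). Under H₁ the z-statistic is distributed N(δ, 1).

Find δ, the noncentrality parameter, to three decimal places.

δ ≈ 4.813

δ = d / √(1/n₁ + 1/n₂) = 0.74 / √(1/138 + 1/61) = 4.8129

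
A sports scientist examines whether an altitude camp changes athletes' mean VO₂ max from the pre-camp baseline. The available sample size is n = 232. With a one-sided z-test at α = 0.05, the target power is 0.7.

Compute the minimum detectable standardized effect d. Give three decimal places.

d ≈ 0.142

Need Φ(δ − 1.645) = 0.7, so δ = 1.645 + 0.524 = 2.169.
δ = d·√n ⇒ d = δ/√n = 2.169/√232 = 0.1424.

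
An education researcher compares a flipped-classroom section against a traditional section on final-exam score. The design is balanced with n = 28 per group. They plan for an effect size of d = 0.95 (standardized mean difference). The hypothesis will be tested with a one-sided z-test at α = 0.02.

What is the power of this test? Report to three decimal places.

Noncentrality parameter: δ = d·√(n/2) = 0.95 × √(28/2) = 3.5546
One-sided α = 0.02 → critical value z_{0.02} = 2.054.
Power = P(Z > 2.054 − δ) = Φ(1.501) = 0.9333.

Power ≈ 0.933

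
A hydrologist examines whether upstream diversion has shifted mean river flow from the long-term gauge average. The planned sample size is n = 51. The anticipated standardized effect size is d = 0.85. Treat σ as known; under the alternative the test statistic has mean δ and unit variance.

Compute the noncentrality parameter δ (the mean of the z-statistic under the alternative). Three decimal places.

δ = d·√n = 0.85 × √51 = 6.0702

δ ≈ 6.070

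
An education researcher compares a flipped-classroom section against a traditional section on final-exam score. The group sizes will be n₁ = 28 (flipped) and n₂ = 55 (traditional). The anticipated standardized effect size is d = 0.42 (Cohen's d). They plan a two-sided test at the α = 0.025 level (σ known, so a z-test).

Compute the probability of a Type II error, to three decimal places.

Noncentrality parameter: λ = d / √(1/n₁ + 1/n₂) = 0.42 / √(1/28 + 1/55) = 1.8091
Critical value for a two-sided test at α = 0.025: z_{α/2} = 2.241.
Power = Φ(λ − 2.241) + Φ(−λ − 2.241) = Φ(-0.432) + Φ(-4.051) = 0.3328 + 0.0000 = 0.3328.
Type II error: β = 1 − power = 1 − 0.3328 = 0.6672.

β ≈ 0.667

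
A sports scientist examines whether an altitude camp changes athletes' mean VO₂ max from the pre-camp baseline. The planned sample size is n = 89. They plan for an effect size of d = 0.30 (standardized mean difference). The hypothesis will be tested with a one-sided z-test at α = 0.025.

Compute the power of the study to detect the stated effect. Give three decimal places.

Noncentrality parameter: δ = d·√n = 0.30 × √89 = 2.8302
One-sided α = 0.025 → critical value z_{0.025} = 1.960.
Power = Φ(δ − 1.960) = Φ(0.870) = 0.8079.

Power ≈ 0.808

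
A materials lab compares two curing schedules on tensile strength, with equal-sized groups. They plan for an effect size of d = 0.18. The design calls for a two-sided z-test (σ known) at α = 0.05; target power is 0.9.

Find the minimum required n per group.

For power 0.9 need Φ(δ − z_{0.025}) = 0.9, so δ = z_{0.025} + z_{0.10} = 1.960 + 1.282 = 3.242.
(Ignoring the negligible lower-tail rejection probability gives the usual closed-form inversion.)
δ = d·√(n/2) ⇒ n = 2(δ/d)² = 2 × (3.242 / 0.18)² = 648.61.
Rounding up, n = 649 per group.

n = 649 per group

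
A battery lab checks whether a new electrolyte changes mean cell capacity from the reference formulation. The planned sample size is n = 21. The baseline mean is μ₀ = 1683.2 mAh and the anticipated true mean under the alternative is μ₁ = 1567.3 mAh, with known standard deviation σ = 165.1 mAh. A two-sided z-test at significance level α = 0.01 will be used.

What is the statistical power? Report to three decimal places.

Standardized effect: d = |μ₁ − μ₀| / σ = |1567.3 − 1683.2| / 165.1 = 0.7020
Noncentrality parameter: δ = d·√n = 0.7020 × √21 = 3.2170
Critical value for a two-sided test at α = 0.01: z_{α/2} = 2.576.
Power = Φ(δ − 2.576) + Φ(−δ − 2.576) = Φ(0.641) + Φ(-5.793) = 0.7393 + 0.0000 = 0.7393.

Power ≈ 0.739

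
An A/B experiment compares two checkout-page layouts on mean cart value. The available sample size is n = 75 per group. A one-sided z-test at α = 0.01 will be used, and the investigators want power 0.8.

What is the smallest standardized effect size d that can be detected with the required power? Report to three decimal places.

Need Φ(δ − 2.326) = 0.8, so δ = 2.326 + 0.842 = 3.168.
δ = d·√(n/2) ⇒ d = δ/√(n/2) = 3.168/√(75/2) = 0.5173.

d ≈ 0.517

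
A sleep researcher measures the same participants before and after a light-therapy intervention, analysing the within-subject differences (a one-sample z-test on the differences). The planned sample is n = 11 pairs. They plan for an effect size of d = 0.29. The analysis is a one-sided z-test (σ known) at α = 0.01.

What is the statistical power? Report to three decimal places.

Noncentrality parameter: δ = d·√n = 0.29 × √11 = 0.9618
One-sided α = 0.01 → critical value z_{0.01} = 2.326.
Power = Φ(δ − 2.326) = Φ(-1.365) = 0.0862.

Power ≈ 0.086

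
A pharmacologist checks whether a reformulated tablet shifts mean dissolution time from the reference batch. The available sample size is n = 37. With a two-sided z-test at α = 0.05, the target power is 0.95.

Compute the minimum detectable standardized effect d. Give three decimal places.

Need Φ(δ − 1.960) = 0.95, so δ = 1.960 + 1.645 = 3.605.
(The second rejection-region term Φ(−δ − z_{α/2}) is negligible and dropped.)
δ = d·√n ⇒ d = δ/√n = 3.605/√37 = 0.5926.

d ≈ 0.593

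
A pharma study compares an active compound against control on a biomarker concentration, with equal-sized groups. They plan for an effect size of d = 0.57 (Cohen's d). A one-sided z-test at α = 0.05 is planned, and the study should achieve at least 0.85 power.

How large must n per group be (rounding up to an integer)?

For power 0.85 need Φ(δ − z_{0.05}) = 0.85, so δ = z_{0.05} + z_{0.15} = 1.645 + 1.036 = 2.681.
δ = d·√(n/2) ⇒ n = 2(δ/d)² = 2 × (2.681 / 0.57)² = 44.26.
Rounding up, n = 45 per group.

n = 45 per group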